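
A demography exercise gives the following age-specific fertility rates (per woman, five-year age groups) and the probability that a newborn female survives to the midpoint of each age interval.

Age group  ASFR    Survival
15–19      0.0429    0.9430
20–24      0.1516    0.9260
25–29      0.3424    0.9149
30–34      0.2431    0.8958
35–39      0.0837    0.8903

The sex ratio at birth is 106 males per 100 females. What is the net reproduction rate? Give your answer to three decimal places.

1.909

Proportion female at birth = 100 / (100 + 106) = 0.48544.
Each age group contributes 5 × ASFR × survival:
  15–19: 5 × 0.0429 × 0.9430 = 0.20227
  20–24: 5 × 0.1516 × 0.9260 = 0.70191
  25–29: 5 × 0.3424 × 0.9149 = 1.56631
  30–34: 5 × 0.2431 × 0.8958 = 1.08884
  35–39: 5 × 0.0837 × 0.8903 = 0.37259
Sum = 3.93192
NRR = 0.48544 × 3.93192 = 1.90871
An NRR exceeding 1 indicates intrinsic growth under these rates.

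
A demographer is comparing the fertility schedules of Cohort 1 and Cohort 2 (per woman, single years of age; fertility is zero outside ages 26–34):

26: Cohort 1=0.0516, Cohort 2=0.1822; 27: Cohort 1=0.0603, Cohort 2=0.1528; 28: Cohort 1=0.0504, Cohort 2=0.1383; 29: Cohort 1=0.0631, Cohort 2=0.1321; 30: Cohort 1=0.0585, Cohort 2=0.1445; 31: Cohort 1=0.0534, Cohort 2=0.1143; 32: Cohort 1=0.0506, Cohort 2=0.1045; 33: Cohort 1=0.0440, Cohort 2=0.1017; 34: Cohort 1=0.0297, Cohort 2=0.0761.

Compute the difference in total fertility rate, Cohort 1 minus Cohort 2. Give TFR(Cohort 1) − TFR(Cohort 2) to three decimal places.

-0.685

Cohort 1:
  Sum of ASFRs = 0.0516 + 0.0603 + 0.0504 + 0.0631 + 0.0585 + 0.0534 + 0.0506 + 0.0440 + 0.0297 = 0.4616
  TFR = 0.4616
Cohort 2:
  Sum of ASFRs = 0.1822 + 0.1528 + 0.1383 + 0.1321 + 0.1445 + 0.1143 + 0.1045 + 0.1017 + 0.0761 = 1.1465
  TFR = 1.1465
Difference = 0.4616 − 1.1465 = -0.6849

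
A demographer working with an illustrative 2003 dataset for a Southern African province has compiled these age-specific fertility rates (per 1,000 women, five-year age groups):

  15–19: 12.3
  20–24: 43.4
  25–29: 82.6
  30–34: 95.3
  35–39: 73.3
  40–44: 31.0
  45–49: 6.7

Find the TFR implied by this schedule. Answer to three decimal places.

1.723

Sum of ASFRs = 12.3 + 43.4 + 82.6 + 95.3 + 73.3 + 31.0 + 6.7 = 344.6
TFR = 5 × 344.6 / 1000 = 1.723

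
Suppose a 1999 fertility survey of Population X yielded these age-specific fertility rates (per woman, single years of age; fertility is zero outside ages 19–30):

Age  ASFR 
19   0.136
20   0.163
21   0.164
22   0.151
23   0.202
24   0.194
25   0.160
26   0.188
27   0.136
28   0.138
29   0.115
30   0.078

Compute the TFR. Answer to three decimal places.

Sum of ASFRs = 0.136 + 0.163 + 0.164 + 0.151 + 0.202 + 0.194 + 0.160 + 0.188 + 0.136 + 0.138 + 0.115 + 0.078 = 1.825
TFR = 1.825

1.825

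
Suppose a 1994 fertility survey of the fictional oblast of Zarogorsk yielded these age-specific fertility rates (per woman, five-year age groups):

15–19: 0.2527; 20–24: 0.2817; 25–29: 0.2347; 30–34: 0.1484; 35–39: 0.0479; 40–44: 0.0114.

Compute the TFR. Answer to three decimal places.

4.884

Sum of ASFRs = 0.2527 + 0.2817 + 0.2347 + 0.1484 + 0.0479 + 0.0114 = 0.9768
TFR = 5 × 0.9768 = 4.884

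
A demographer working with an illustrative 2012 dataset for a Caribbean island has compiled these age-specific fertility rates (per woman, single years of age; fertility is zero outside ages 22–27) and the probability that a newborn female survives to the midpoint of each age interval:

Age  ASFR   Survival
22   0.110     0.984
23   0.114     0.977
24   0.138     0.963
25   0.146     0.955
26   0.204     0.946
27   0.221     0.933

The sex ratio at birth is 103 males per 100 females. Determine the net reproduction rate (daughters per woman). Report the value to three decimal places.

0.439

Proportion female at birth = 100 / (100 + 103) = 0.49261.
Each age group contributes 1 × ASFR × survival:
  22: 1 × 0.110 × 0.984 = 0.10824
  23: 1 × 0.114 × 0.977 = 0.11138
  24: 1 × 0.138 × 0.963 = 0.13289
  25: 1 × 0.146 × 0.955 = 0.13943
  26: 1 × 0.204 × 0.946 = 0.19298
  27: 1 × 0.221 × 0.933 = 0.20619
Sum = 0.89111
NRR = 0.49261 × 0.89111 = 0.43897
NRR < 1, so the cohort does not fully replace itself.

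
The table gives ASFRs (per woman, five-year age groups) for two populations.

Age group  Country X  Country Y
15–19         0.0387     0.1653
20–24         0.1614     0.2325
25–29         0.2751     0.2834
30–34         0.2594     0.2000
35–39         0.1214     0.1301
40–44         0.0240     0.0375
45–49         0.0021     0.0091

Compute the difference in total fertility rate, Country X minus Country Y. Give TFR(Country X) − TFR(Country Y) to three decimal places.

-0.879

Country X:
  Sum of ASFRs = 0.0387 + 0.1614 + 0.2751 + 0.2594 + 0.1214 + 0.0240 + 0.0021 = 0.8821
  TFR = 5 × 0.8821 = 4.4105
Country Y:
  Sum of ASFRs = 0.1653 + 0.2325 + 0.2834 + 0.2000 + 0.1301 + 0.0375 + 0.0091 = 1.0579
  TFR = 5 × 1.0579 = 5.2895
Difference = 4.4105 − 5.2895 = -0.879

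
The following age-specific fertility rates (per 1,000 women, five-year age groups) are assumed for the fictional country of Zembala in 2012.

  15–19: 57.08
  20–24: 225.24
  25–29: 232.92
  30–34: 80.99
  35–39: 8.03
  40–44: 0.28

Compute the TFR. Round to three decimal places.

Sum of ASFRs = 57.08 + 225.24 + 232.92 + 80.99 + 8.03 + 0.28 = 604.54
TFR = 5 × 604.54 / 1000 = 3.0227

3.023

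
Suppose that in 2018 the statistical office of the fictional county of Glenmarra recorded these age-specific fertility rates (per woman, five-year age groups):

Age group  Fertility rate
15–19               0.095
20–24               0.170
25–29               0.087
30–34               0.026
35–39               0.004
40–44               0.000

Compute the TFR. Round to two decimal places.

Sum of ASFRs = 0.095 + 0.170 + 0.087 + 0.026 + 0.004 + 0.000 = 0.382
TFR = 5 × 0.382 = 1.91

1.91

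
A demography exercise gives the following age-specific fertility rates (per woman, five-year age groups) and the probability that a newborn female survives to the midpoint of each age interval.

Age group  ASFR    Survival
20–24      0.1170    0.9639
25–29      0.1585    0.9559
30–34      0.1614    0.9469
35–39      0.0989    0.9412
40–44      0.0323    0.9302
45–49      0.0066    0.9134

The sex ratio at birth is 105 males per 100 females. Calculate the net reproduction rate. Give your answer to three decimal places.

1.332

Proportion female at birth = 100 / (100 + 105) = 0.48780.
Weighting each age-specific rate by interval width and survival:
  20–24: 5 × 0.1170 × 0.9639 = 0.56388
  25–29: 5 × 0.1585 × 0.9559 = 0.75755
  30–34: 5 × 0.1614 × 0.9469 = 0.76415
  35–39: 5 × 0.0989 × 0.9412 = 0.46542
  40–44: 5 × 0.0323 × 0.9302 = 0.15023
  45–49: 5 × 0.0066 × 0.9134 = 0.03014
Sum = 2.73137
NRR = 0.48780 × 2.73137 = 1.33236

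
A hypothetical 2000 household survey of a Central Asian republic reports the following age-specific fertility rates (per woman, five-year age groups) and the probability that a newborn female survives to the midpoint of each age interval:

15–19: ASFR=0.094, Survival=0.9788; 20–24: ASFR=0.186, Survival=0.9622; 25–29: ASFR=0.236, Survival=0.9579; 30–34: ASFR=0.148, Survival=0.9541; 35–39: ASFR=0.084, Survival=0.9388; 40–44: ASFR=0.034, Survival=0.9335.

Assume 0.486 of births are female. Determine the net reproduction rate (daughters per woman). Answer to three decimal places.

Proportion female at birth = 0.486.
Each age group contributes 5 × ASFR × survival:
  15–19: 5 × 0.094 × 0.9788 = 0.46004
  20–24: 5 × 0.186 × 0.9622 = 0.89485
  25–29: 5 × 0.236 × 0.9579 = 1.13032
  30–34: 5 × 0.148 × 0.9541 = 0.70603
  35–39: 5 × 0.084 × 0.9388 = 0.39430
  40–44: 5 × 0.034 × 0.9335 = 0.15870
Sum = 3.74424
NRR = 0.486 × 3.74424 = 1.81970

1.820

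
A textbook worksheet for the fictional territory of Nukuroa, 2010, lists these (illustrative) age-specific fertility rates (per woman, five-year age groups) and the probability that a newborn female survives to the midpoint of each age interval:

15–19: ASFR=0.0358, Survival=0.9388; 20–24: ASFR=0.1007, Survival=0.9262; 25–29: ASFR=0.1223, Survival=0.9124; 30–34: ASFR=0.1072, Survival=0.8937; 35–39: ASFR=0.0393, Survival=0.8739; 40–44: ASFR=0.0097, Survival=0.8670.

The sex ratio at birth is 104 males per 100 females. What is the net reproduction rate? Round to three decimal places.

Proportion female at birth = 100 / (100 + 104) = 0.49020.
Each age group contributes 5 × ASFR × survival:
  15–19: 5 × 0.0358 × 0.9388 = 0.16805
  20–24: 5 × 0.1007 × 0.9262 = 0.46634
  25–29: 5 × 0.1223 × 0.9124 = 0.55793
  30–34: 5 × 0.1072 × 0.8937 = 0.47902
  35–39: 5 × 0.0393 × 0.8739 = 0.17172
  40–44: 5 × 0.0097 × 0.8670 = 0.04205
Sum = 1.88511
NRR = 0.49020 × 1.88511 = 0.92408
NRR < 1, so the cohort does not fully replace itself.

0.924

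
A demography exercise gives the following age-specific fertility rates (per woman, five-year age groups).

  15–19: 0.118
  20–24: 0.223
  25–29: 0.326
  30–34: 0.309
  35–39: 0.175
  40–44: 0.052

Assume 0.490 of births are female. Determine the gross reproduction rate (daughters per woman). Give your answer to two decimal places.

Proportion female at birth = 0.490.
Sum of ASFRs = 0.118 + 0.223 + 0.326 + 0.309 + 0.175 + 0.052 = 1.203
TFR = 5 × 1.203 = 6.015
GRR = 0.490 × 6.015 = 2.94735

2.95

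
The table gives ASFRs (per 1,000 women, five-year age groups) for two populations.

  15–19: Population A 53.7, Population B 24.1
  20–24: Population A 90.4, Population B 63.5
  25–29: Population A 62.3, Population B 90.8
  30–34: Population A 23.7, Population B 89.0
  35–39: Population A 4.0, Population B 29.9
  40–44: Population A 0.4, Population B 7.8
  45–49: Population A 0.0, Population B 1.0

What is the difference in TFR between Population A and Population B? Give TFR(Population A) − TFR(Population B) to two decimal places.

-0.36

Population A:
  Sum of ASFRs = 53.7 + 90.4 + 62.3 + 23.7 + 4.0 + 0.4 + 0.0 = 234.5
  TFR = 5 × 234.5 / 1000 = 1.1725
Population B:
  Sum of ASFRs = 24.1 + 63.5 + 90.8 + 89.0 + 29.9 + 7.8 + 1.0 = 306.1
  TFR = 5 × 306.1 / 1000 = 1.5305
Difference = 1.1725 − 1.5305 = -0.358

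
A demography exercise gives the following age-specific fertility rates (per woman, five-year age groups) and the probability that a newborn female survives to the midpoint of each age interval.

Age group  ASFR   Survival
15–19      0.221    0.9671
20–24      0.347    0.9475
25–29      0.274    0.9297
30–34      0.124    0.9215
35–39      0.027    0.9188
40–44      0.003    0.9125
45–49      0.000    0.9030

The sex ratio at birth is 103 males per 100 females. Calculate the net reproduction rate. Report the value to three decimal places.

2.313

Proportion female at birth = 100 / (100 + 103) = 0.49261.
Weighting each age-specific rate by interval width and survival:
  15–19: 5 × 0.221 × 0.9671 = 1.06865
  20–24: 5 × 0.347 × 0.9475 = 1.64391
  25–29: 5 × 0.274 × 0.9297 = 1.27369
  30–34: 5 × 0.124 × 0.9215 = 0.57133
  35–39: 5 × 0.027 × 0.9188 = 0.12404
  40–44: 5 × 0.003 × 0.9125 = 0.01369
  45–49: 5 × 0.000 × 0.9030 = 0.00000
Sum = 4.69531
NRR = 0.49261 × 4.69531 = 2.31296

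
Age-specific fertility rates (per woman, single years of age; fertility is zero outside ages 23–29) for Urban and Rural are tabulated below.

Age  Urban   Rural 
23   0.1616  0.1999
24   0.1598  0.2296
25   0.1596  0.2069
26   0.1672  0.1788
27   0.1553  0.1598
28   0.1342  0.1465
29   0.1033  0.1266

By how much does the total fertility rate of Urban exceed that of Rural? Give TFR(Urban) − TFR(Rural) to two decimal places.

Urban:
  Sum of ASFRs = 0.1616 + 0.1598 + 0.1596 + 0.1672 + 0.1553 + 0.1342 + 0.1033 = 1.0410
  TFR = 1.041
Rural:
  Sum of ASFRs = 0.1999 + 0.2296 + 0.2069 + 0.1788 + 0.1598 + 0.1465 + 0.1266 = 1.2481
  TFR = 1.2481
Difference = 1.041 − 1.2481 = -0.2071

-0.21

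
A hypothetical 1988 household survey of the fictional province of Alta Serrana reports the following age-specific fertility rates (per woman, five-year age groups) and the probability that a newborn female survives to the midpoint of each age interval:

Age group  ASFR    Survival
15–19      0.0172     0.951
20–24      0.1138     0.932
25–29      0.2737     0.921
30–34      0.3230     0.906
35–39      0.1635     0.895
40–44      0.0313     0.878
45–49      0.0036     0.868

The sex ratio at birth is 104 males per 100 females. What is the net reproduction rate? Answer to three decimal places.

2.069

Proportion female at birth = 100 / (100 + 104) = 0.49020.
Survival-weighted fertility by age (5·fₓ·Sₓ):
  15–19: 5 × 0.0172 × 0.951 = 0.08179
  20–24: 5 × 0.1138 × 0.932 = 0.53031
  25–29: 5 × 0.2737 × 0.921 = 1.26039
  30–34: 5 × 0.3230 × 0.906 = 1.46319
  35–39: 5 × 0.1635 × 0.895 = 0.73166
  40–44: 5 × 0.0313 × 0.878 = 0.13741
  45–49: 5 × 0.0036 × 0.868 = 0.01562
Sum = 4.22037
NRR = 0.49020 × 4.22037 = 2.06883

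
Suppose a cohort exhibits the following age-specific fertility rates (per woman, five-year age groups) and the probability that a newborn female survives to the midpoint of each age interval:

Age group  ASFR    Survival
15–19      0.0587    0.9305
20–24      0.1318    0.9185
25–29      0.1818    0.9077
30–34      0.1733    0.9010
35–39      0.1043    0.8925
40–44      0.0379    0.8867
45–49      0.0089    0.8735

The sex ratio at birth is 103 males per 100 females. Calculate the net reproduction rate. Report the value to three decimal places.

1.555

Proportion female at birth = 100 / (100 + 103) = 0.49261.
Survival-weighted fertility by age (5·fₓ·Sₓ):
  15–19: 5 × 0.0587 × 0.9305 = 0.27310
  20–24: 5 × 0.1318 × 0.9185 = 0.60529
  25–29: 5 × 0.1818 × 0.9077 = 0.82510
  30–34: 5 × 0.1733 × 0.9010 = 0.78072
  35–39: 5 × 0.1043 × 0.8925 = 0.46544
  40–44: 5 × 0.0379 × 0.8867 = 0.16803
  45–49: 5 × 0.0089 × 0.8735 = 0.03887
Sum = 3.15655
NRR = 0.49261 × 3.15655 = 1.55495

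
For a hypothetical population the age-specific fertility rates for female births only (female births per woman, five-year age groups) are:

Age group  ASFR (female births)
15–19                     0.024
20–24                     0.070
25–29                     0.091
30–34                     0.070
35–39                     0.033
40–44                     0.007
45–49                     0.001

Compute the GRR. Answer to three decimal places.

Sum of female ASFRs = 0.024 + 0.070 + 0.091 + 0.070 + 0.033 + 0.007 + 0.001 = 0.296
GRR = 5 × 0.296 = 1.48

1.480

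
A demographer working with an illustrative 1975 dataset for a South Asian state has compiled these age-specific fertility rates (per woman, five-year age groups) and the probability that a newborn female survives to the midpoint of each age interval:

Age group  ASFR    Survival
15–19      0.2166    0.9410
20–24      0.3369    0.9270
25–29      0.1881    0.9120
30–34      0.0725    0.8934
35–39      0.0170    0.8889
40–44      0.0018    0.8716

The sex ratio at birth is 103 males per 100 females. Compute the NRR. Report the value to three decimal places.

1.894

Proportion female at birth = 100 / (100 + 103) = 0.49261.
Per-age-group product (5 × ASFR × survival probability):
  15–19: 5 × 0.2166 × 0.9410 = 1.01910
  20–24: 5 × 0.3369 × 0.9270 = 1.56153
  25–29: 5 × 0.1881 × 0.9120 = 0.85774
  30–34: 5 × 0.0725 × 0.8934 = 0.32386
  35–39: 5 × 0.0170 × 0.8889 = 0.07556
  40–44: 5 × 0.0018 × 0.8716 = 0.00784
Sum = 3.84563
NRR = 0.49261 × 3.84563 = 1.89440
An NRR exceeding 1 indicates intrinsic growth under these rates.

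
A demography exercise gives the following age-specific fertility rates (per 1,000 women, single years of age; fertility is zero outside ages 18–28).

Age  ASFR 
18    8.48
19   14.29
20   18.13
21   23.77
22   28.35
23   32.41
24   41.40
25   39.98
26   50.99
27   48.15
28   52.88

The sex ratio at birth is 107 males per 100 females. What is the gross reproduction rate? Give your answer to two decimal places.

0.17

Proportion female at birth = 100 / (100 + 107) = 0.48309.
Sum of ASFRs = 8.48 + 14.29 + 18.13 + 23.77 + 28.35 + 32.41 + 41.40 + 39.98 + 50.99 + 48.15 + 52.88 = 358.83
TFR = 358.83 / 1000 = 0.35883
GRR = 0.48309 × 0.35883 = 0.17335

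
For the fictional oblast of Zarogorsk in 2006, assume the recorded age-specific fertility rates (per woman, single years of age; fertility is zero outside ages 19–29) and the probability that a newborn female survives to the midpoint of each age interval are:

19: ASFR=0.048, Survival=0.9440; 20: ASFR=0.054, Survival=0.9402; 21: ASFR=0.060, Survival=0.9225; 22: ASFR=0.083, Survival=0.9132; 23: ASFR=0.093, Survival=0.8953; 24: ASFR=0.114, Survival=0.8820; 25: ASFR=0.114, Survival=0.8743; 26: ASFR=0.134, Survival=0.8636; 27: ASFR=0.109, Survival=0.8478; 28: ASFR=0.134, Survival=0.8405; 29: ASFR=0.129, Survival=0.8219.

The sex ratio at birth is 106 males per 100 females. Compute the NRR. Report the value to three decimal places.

Proportion female at birth = 100 / (100 + 106) = 0.48544.
Weighting each age-specific rate by interval width and survival:
  19: 1 × 0.048 × 0.9440 = 0.04531
  20: 1 × 0.054 × 0.9402 = 0.05077
  21: 1 × 0.060 × 0.9225 = 0.05535
  22: 1 × 0.083 × 0.9132 = 0.07580
  23: 1 × 0.093 × 0.8953 = 0.08326
  24: 1 × 0.114 × 0.8820 = 0.10055
  25: 1 × 0.114 × 0.8743 = 0.09967
  26: 1 × 0.134 × 0.8636 = 0.11572
  27: 1 × 0.109 × 0.8478 = 0.09241
  28: 1 × 0.134 × 0.8405 = 0.11263
  29: 1 × 0.129 × 0.8219 = 0.10603
Sum = 0.93750
NRR = 0.48544 × 0.93750 = 0.45510
NRR < 1, so the cohort does not fully replace itself.

0.455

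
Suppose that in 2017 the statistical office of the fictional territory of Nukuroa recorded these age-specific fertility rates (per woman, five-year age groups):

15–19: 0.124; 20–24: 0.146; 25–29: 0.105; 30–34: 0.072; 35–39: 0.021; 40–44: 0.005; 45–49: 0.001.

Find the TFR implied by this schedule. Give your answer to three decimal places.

2.370

Sum of ASFRs = 0.124 + 0.146 + 0.105 + 0.072 + 0.021 + 0.005 + 0.001 = 0.474
TFR = 5 × 0.474 = 2.37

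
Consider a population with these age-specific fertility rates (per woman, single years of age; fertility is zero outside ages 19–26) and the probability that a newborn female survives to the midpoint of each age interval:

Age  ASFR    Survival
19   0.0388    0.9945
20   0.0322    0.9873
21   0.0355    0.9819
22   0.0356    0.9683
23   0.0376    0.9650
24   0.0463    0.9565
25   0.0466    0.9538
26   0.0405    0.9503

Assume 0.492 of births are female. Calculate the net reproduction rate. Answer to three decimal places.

Proportion female at birth = 0.492.
Each age group contributes 1 × ASFR × survival:
  19: 1 × 0.0388 × 0.9945 = 0.03859
  20: 1 × 0.0322 × 0.9873 = 0.03179
  21: 1 × 0.0355 × 0.9819 = 0.03486
  22: 1 × 0.0356 × 0.9683 = 0.03447
  23: 1 × 0.0376 × 0.9650 = 0.03628
  24: 1 × 0.0463 × 0.9565 = 0.04429
  25: 1 × 0.0466 × 0.9538 = 0.04445
  26: 1 × 0.0405 × 0.9503 = 0.03849
Sum = 0.30322
NRR = 0.492 × 0.30322 = 0.14918
An NRR under 1 implies long-run decline under these rates.

0.149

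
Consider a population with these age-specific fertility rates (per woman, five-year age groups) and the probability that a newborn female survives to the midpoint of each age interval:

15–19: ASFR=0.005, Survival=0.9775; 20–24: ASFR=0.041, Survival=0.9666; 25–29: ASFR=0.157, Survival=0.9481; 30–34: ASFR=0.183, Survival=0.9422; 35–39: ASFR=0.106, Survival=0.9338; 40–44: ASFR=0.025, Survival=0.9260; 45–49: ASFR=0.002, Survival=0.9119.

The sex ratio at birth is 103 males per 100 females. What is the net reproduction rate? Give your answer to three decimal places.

Proportion female at birth = 100 / (100 + 103) = 0.49261.
Weighting each age-specific rate by interval width and survival:
  15–19: 5 × 0.005 × 0.9775 = 0.02444
  20–24: 5 × 0.041 × 0.9666 = 0.19815
  25–29: 5 × 0.157 × 0.9481 = 0.74426
  30–34: 5 × 0.183 × 0.9422 = 0.86211
  35–39: 5 × 0.106 × 0.9338 = 0.49491
  40–44: 5 × 0.025 × 0.9260 = 0.11575
  45–49: 5 × 0.002 × 0.9119 = 0.00912
Sum = 2.44874
NRR = 0.49261 × 2.44874 = 1.20627
With NRR above 1 the population is above replacement fertility.

1.206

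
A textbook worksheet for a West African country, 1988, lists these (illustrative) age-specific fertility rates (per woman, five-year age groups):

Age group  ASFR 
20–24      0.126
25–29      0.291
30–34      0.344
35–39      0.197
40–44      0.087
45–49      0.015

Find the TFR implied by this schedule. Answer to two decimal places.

Sum of ASFRs = 0.126 + 0.291 + 0.344 + 0.197 + 0.087 + 0.015 = 1.060
TFR = 5 × 1.060 = 5.3

5.30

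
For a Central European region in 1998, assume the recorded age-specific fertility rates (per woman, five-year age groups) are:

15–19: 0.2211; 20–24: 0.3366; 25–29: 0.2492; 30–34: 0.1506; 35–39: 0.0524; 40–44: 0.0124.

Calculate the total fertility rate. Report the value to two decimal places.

5.11

Sum of ASFRs = 0.2211 + 0.3366 + 0.2492 + 0.1506 + 0.0524 + 0.0124 = 1.0223
TFR = 5 × 1.0223 = 5.1115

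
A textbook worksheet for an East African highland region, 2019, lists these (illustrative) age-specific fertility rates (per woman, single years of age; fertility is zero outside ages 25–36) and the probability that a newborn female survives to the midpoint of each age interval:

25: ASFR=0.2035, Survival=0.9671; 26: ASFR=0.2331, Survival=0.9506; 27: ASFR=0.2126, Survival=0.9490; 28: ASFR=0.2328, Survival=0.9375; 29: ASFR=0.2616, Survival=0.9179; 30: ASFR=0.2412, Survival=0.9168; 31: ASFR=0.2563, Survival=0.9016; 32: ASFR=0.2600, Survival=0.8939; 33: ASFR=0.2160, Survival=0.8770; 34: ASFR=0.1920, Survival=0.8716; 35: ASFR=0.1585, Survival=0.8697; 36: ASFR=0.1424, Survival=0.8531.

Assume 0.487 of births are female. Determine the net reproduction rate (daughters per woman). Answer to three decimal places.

Proportion female at birth = 0.487.
Each age group contributes 1 × ASFR × survival:
  25: 1 × 0.2035 × 0.9671 = 0.19680
  26: 1 × 0.2331 × 0.9506 = 0.22158
  27: 1 × 0.2126 × 0.9490 = 0.20176
  28: 1 × 0.2328 × 0.9375 = 0.21825
  29: 1 × 0.2616 × 0.9179 = 0.24012
  30: 1 × 0.2412 × 0.9168 = 0.22113
  31: 1 × 0.2563 × 0.9016 = 0.23108
  32: 1 × 0.2600 × 0.8939 = 0.23241
  33: 1 × 0.2160 × 0.8770 = 0.18943
  34: 1 × 0.1920 × 0.8716 = 0.16735
  35: 1 × 0.1585 × 0.8697 = 0.13785
  36: 1 × 0.1424 × 0.8531 = 0.12148
Sum = 2.37924
NRR = 0.487 × 2.37924 = 1.15869
With NRR above 1 the population is above replacement fertility.

1.159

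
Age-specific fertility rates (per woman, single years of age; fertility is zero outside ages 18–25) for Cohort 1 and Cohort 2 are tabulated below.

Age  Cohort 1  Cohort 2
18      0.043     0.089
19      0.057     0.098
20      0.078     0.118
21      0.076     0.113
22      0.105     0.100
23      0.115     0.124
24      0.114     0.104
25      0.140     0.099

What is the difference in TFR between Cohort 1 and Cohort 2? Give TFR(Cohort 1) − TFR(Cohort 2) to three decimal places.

Cohort 1:
  Sum of ASFRs = 0.043 + 0.057 + 0.078 + 0.076 + 0.105 + 0.115 + 0.114 + 0.140 = 0.728
  TFR = 0.728
Cohort 2:
  Sum of ASFRs = 0.089 + 0.098 + 0.118 + 0.113 + 0.100 + 0.124 + 0.104 + 0.099 = 0.845
  TFR = 0.845
Difference = 0.728 − 0.845 = -0.117

-0.117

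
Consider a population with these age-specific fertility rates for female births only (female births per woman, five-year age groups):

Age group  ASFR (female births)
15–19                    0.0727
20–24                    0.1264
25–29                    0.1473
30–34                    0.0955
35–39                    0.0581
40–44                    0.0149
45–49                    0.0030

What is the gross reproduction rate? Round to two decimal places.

Sum of female ASFRs = 0.0727 + 0.1264 + 0.1473 + 0.0955 + 0.0581 + 0.0149 + 0.0030 = 0.5179
GRR = 5 × 0.5179 = 2.5895

2.59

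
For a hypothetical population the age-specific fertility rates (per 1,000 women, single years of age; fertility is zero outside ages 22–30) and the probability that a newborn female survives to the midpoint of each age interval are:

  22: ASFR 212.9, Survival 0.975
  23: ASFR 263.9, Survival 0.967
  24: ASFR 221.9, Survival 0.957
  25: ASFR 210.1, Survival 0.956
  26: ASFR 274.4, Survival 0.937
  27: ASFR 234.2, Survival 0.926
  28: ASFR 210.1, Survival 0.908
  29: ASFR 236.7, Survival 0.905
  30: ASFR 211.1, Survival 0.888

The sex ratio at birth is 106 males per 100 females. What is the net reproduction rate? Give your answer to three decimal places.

0.943

Proportion female at birth = 100 / (100 + 106) = 0.48544.
Weighting each age-specific rate by interval width and survival:
  22: 1 × 212.9/1000 × 0.975 = 0.20758
  23: 1 × 263.9/1000 × 0.967 = 0.25519
  24: 1 × 221.9/1000 × 0.957 = 0.21236
  25: 1 × 210.1/1000 × 0.956 = 0.20086
  26: 1 × 274.4/1000 × 0.937 = 0.25711
  27: 1 × 234.2/1000 × 0.926 = 0.21687
  28: 1 × 210.1/1000 × 0.908 = 0.19077
  29: 1 × 236.7/1000 × 0.905 = 0.21421
  30: 1 × 211.1/1000 × 0.888 = 0.18746
Sum = 1.94241
NRR = 0.48544 × 1.94241 = 0.94292
An NRR under 1 implies long-run decline under these rates.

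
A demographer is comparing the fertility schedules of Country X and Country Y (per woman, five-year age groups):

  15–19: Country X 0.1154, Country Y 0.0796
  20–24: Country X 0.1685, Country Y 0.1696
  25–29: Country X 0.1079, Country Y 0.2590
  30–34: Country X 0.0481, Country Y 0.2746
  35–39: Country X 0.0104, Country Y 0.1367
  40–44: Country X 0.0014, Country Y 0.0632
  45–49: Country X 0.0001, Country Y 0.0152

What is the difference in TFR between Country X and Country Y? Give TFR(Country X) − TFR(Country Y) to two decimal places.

Country X:
  Sum of ASFRs = 0.1154 + 0.1685 + 0.1079 + 0.0481 + 0.0104 + 0.0014 + 0.0001 = 0.4518
  TFR = 5 × 0.4518 = 2.259
Country Y:
  Sum of ASFRs = 0.0796 + 0.1696 + 0.2590 + 0.2746 + 0.1367 + 0.0632 + 0.0152 = 0.9979
  TFR = 5 × 0.9979 = 4.9895
Difference = 2.259 − 4.9895 = -2.7305

-2.73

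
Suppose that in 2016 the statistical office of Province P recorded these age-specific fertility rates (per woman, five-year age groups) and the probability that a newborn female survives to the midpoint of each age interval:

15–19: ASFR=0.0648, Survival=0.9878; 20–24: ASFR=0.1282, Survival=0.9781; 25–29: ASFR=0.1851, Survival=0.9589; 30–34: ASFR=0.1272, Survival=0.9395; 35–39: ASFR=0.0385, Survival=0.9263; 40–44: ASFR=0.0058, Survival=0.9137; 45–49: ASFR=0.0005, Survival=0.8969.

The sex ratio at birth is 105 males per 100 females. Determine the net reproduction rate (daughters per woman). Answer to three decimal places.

1.287

Proportion female at birth = 100 / (100 + 105) = 0.48780.
Weighting each age-specific rate by interval width and survival:
  15–19: 5 × 0.0648 × 0.9878 = 0.32005
  20–24: 5 × 0.1282 × 0.9781 = 0.62696
  25–29: 5 × 0.1851 × 0.9589 = 0.88746
  30–34: 5 × 0.1272 × 0.9395 = 0.59752
  35–39: 5 × 0.0385 × 0.9263 = 0.17831
  40–44: 5 × 0.0058 × 0.9137 = 0.02650
  45–49: 5 × 0.0005 × 0.8969 = 0.00224
Sum = 2.63904
NRR = 0.48780 × 2.63904 = 1.28732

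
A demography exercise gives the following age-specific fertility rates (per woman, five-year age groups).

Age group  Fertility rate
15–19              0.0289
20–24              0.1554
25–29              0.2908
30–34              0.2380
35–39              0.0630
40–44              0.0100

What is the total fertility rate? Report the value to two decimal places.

Sum of ASFRs = 0.0289 + 0.1554 + 0.2908 + 0.2380 + 0.0630 + 0.0100 = 0.7861
TFR = 5 × 0.7861 = 3.9305

3.93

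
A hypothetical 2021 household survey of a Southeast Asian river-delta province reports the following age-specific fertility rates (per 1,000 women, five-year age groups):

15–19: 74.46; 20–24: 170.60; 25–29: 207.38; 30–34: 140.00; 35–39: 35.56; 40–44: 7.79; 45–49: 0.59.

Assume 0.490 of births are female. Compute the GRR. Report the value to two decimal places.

1.56

Proportion female at birth = 0.490.
Sum of ASFRs = 74.46 + 170.60 + 207.38 + 140.00 + 35.56 + 7.79 + 0.59 = 636.38
TFR = 5 × 636.38 / 1000 = 3.1819
GRR = 0.490 × 3.1819 = 1.55913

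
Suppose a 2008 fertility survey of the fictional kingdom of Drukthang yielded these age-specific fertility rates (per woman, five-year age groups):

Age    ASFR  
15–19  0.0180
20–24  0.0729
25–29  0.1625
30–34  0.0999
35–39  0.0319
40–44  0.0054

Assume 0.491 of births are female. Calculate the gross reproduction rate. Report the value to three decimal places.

0.959

Proportion female at birth = 0.491.
Sum of ASFRs = 0.0180 + 0.0729 + 0.1625 + 0.0999 + 0.0319 + 0.0054 = 0.3906
TFR = 5 × 0.3906 = 1.953
GRR = 0.491 × 1.953 = 0.95892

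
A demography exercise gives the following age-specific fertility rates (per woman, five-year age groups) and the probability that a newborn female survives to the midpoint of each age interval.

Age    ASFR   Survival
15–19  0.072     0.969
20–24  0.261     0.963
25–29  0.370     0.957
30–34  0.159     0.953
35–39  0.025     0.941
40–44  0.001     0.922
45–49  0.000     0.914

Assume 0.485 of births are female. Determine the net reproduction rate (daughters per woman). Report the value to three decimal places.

Proportion female at birth = 0.485.
Survival-weighted fertility by age (5·fₓ·Sₓ):
  15–19: 5 × 0.072 × 0.969 = 0.34884
  20–24: 5 × 0.261 × 0.963 = 1.25672
  25–29: 5 × 0.370 × 0.957 = 1.77045
  30–34: 5 × 0.159 × 0.953 = 0.75764
  35–39: 5 × 0.025 × 0.941 = 0.11763
  40–44: 5 × 0.001 × 0.922 = 0.00461
  45–49: 5 × 0.000 × 0.914 = 0.00000
Sum = 4.25589
NRR = 0.485 × 4.25589 = 2.06411

2.064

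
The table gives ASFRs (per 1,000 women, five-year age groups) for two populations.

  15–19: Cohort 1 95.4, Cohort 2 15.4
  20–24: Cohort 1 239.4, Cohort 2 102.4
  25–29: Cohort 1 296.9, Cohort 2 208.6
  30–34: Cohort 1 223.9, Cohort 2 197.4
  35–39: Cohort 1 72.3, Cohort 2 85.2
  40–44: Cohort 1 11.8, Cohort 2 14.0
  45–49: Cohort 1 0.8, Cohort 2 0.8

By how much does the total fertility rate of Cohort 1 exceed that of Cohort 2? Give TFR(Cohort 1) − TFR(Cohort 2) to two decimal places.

Cohort 1:
  Sum of ASFRs = 95.4 + 239.4 + 296.9 + 223.9 + 72.3 + 11.8 + 0.8 = 940.5
  TFR = 5 × 940.5 / 1000 = 4.7025
Cohort 2:
  Sum of ASFRs = 15.4 + 102.4 + 208.6 + 197.4 + 85.2 + 14.0 + 0.8 = 623.8
  TFR = 5 × 623.8 / 1000 = 3.119
Difference = 4.7025 − 3.119 = 1.5835

1.58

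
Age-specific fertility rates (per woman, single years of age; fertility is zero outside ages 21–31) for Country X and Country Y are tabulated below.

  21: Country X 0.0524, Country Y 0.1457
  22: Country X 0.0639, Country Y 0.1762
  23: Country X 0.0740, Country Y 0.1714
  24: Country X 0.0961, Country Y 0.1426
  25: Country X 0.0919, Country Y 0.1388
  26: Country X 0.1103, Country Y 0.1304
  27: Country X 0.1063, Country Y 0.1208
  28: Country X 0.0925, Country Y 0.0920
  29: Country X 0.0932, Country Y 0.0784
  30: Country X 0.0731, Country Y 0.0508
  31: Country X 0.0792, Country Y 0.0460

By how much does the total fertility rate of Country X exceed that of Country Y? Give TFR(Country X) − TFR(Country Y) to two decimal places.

-0.36

Country X:
  Sum of ASFRs = 0.0524 + 0.0639 + 0.0740 + 0.0961 + 0.0919 + 0.1103 + 0.1063 + 0.0925 + 0.0932 + 0.0731 + 0.0792 = 0.9329
  TFR = 0.9329
Country Y:
  Sum of ASFRs = 0.1457 + 0.1762 + 0.1714 + 0.1426 + 0.1388 + 0.1304 + 0.1208 + 0.0920 + 0.0784 + 0.0508 + 0.0460 = 1.2931
  TFR = 1.2931
Difference = 0.9329 − 1.2931 = -0.3602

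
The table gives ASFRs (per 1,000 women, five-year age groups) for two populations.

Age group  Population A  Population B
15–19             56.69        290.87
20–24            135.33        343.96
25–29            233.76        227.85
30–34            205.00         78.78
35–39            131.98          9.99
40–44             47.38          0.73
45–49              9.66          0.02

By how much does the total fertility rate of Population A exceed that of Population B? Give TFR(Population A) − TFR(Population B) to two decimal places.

Population A:
  Sum of ASFRs = 56.69 + 135.33 + 233.76 + 205.00 + 131.98 + 47.38 + 9.66 = 819.80
  TFR = 5 × 819.80 / 1000 = 4.099
Population B:
  Sum of ASFRs = 290.87 + 343.96 + 227.85 + 78.78 + 9.99 + 0.73 + 0.02 = 952.20
  TFR = 5 × 952.20 / 1000 = 4.761
Difference = 4.099 − 4.761 = -0.662

-0.66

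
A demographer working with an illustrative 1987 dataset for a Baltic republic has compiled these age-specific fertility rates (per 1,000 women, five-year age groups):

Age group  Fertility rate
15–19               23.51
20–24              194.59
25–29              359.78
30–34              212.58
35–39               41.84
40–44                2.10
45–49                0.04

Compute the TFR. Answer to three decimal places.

Sum of ASFRs = 23.51 + 194.59 + 359.78 + 212.58 + 41.84 + 2.10 + 0.04 = 834.44
TFR = 5 × 834.44 / 1000 = 4.1722

4.172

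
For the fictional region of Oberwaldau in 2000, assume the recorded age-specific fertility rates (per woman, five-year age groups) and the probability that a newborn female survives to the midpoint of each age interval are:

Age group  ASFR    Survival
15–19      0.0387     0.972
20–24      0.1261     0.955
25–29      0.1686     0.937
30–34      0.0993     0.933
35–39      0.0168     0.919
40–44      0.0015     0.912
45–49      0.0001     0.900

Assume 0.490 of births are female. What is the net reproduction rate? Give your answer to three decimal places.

1.043

Proportion female at birth = 0.490.
Weighting each age-specific rate by interval width and survival:
  15–19: 5 × 0.0387 × 0.972 = 0.18808
  20–24: 5 × 0.1261 × 0.955 = 0.60213
  25–29: 5 × 0.1686 × 0.937 = 0.78989
  30–34: 5 × 0.0993 × 0.933 = 0.46323
  35–39: 5 × 0.0168 × 0.919 = 0.07720
  40–44: 5 × 0.0015 × 0.912 = 0.00684
  45–49: 5 × 0.0001 × 0.900 = 0.00045
Sum = 2.12782
NRR = 0.490 × 2.12782 = 1.04263
An NRR exceeding 1 indicates intrinsic growth under these rates.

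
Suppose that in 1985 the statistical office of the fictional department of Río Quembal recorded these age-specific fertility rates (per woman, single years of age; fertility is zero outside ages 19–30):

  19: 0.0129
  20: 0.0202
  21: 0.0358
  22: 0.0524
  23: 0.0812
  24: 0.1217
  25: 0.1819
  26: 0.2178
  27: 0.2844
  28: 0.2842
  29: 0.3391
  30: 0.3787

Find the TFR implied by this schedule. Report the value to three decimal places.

Sum of ASFRs = 0.0129 + 0.0202 + 0.0358 + 0.0524 + 0.0812 + 0.1217 + 0.1819 + 0.2178 + 0.2844 + 0.2842 + 0.3391 + 0.3787 = 2.0103
TFR = 2.0103

2.010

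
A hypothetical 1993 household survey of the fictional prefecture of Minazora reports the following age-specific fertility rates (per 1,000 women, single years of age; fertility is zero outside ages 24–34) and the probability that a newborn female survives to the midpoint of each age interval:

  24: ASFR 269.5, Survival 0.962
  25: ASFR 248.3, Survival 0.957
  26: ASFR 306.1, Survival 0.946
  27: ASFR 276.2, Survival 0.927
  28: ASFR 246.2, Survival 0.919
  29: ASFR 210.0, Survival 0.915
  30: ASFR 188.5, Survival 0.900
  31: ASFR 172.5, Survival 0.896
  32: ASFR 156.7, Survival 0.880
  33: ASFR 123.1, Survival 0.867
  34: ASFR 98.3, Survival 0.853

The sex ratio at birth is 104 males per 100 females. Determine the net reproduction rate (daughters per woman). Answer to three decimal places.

1.036

Proportion female at birth = 100 / (100 + 104) = 0.49020.
Weighting each age-specific rate by interval width and survival:
  24: 1 × 269.5/1000 × 0.962 = 0.25926
  25: 1 × 248.3/1000 × 0.957 = 0.23762
  26: 1 × 306.1/1000 × 0.946 = 0.28957
  27: 1 × 276.2/1000 × 0.927 = 0.25604
  28: 1 × 246.2/1000 × 0.919 = 0.22626
  29: 1 × 210.0/1000 × 0.915 = 0.19215
  30: 1 × 188.5/1000 × 0.900 = 0.16965
  31: 1 × 172.5/1000 × 0.896 = 0.15456
  32: 1 × 156.7/1000 × 0.880 = 0.13790
  33: 1 × 123.1/1000 × 0.867 = 0.10673
  34: 1 × 98.3/1000 × 0.853 = 0.08385
Sum = 2.11359
NRR = 0.49020 × 2.11359 = 1.03608
NRR > 1, so each generation more than replaces itself.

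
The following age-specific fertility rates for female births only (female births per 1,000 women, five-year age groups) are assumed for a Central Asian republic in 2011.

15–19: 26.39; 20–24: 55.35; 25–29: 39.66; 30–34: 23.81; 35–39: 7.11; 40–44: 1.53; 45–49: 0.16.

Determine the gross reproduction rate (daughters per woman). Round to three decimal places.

0.770

Sum of female ASFRs = 26.39 + 55.35 + 39.66 + 23.81 + 7.11 + 1.53 + 0.16 = 154.01
GRR = 5 × 154.01 / 1000 = 0.77005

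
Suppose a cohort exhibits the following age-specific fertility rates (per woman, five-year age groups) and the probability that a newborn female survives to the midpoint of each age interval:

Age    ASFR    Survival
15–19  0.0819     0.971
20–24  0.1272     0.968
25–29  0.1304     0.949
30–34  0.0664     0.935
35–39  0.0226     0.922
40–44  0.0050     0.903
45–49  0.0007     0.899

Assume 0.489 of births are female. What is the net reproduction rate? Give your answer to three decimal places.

Proportion female at birth = 0.489.
Weighting each age-specific rate by interval width and survival:
  15–19: 5 × 0.0819 × 0.971 = 0.39762
  20–24: 5 × 0.1272 × 0.968 = 0.61565
  25–29: 5 × 0.1304 × 0.949 = 0.61875
  30–34: 5 × 0.0664 × 0.935 = 0.31042
  35–39: 5 × 0.0226 × 0.922 = 0.10419
  40–44: 5 × 0.0050 × 0.903 = 0.02258
  45–49: 5 × 0.0007 × 0.899 = 0.00315
Sum = 2.07236
NRR = 0.489 × 2.07236 = 1.01338
NRR > 1, so each generation more than replaces itself.

1.013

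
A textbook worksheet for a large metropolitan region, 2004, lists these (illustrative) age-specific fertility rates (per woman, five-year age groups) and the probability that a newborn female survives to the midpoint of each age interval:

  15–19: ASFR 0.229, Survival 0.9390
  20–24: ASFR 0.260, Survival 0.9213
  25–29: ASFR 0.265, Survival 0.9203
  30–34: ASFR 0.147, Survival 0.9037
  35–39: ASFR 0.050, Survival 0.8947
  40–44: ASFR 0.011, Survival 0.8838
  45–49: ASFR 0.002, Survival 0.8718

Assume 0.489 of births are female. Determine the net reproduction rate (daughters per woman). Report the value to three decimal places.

Proportion female at birth = 0.489.
Per-age-group product (5 × ASFR × survival probability):
  15–19: 5 × 0.229 × 0.9390 = 1.07516
  20–24: 5 × 0.260 × 0.9213 = 1.19769
  25–29: 5 × 0.265 × 0.9203 = 1.21940
  30–34: 5 × 0.147 × 0.9037 = 0.66422
  35–39: 5 × 0.050 × 0.8947 = 0.22368
  40–44: 5 × 0.011 × 0.8838 = 0.04861
  45–49: 5 × 0.002 × 0.8718 = 0.00872
Sum = 4.43748
NRR = 0.489 × 4.43748 = 2.16993
An NRR exceeding 1 indicates intrinsic growth under these rates.

2.170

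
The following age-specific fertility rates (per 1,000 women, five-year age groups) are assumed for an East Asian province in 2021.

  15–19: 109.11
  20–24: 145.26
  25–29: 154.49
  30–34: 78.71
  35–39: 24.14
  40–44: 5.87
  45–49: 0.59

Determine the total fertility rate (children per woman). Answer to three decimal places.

Sum of ASFRs = 109.11 + 145.26 + 154.49 + 78.71 + 24.14 + 5.87 + 0.59 = 518.17
TFR = 5 × 518.17 / 1000 = 2.59085

2.591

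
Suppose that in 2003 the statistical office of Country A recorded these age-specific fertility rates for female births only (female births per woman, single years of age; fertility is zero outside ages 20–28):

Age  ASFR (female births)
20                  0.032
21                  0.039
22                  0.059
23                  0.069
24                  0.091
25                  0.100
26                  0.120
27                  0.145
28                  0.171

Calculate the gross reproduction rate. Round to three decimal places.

0.826

Sum of female ASFRs = 0.032 + 0.039 + 0.059 + 0.069 + 0.091 + 0.100 + 0.120 + 0.145 + 0.171 = 0.826
GRR = 0.826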